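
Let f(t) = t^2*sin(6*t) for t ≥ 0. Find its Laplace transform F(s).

F(s) = 36*(s^2 - 12)/(s^2 + 36)^3

L{sin(6t)} = 6/(s^2 + 36).
Then apply L{t^2·g(t)} = (-1)^2 d^2/ds^2[G(s)] with G(s) = 6/(s^2 + 36):
differentiating 2 times and applying the sign gives 36*(s^2 - 12)/(s^2 + 36)^3.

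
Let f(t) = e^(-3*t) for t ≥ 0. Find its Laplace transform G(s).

L{e^(-3t)} = 1/(s + 3).

G(s) = 1/(s + 3)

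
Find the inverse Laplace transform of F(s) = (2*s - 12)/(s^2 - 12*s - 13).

2*exp(6*t)*cosh(7*t)

Rewrite the denominator: s^2 - 12*s - 13 = (s - 6)^2 - 49.
The form in (s - 6) signals a first-shifting-theorem factor e^(6t).
Since L{cosh(7t)} = s/(s^2 - 49), the inverse is exp(6*t)*cosh(7*t), scaled by 2.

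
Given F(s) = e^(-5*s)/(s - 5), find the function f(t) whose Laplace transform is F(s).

The factor e^(-5s) signals a time shift by c = 5 (second shifting theorem).
L{e^(5t)} = 1/(s - 5), so L^-1{1/(s - 5)} = e^(5*t).
Hence the inverse is u(t - 5) times that function evaluated at t - 5.

f(t) = Heaviside(t - 5)*(exp(5*t - 25))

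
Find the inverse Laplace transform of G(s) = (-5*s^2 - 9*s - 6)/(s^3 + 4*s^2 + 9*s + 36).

Factor the denominator: s^3 + 4*s^2 + 9*s + 36 = (s + 4)*(s^2 + 9).
Partial fraction decomposition gives [-2/(s + 4)] + [-3*s/(s^2 + 9)] + [3/(s^2 + 9)].
Invert each term: -2/(s + 4) ↔ -2e^(-4t); -3·s/(s^2 + 9) ↔ -3cos(3t); 1·3/(s^2 + 9) ↔ sin(3t).

sin(3*t) - 3*cos(3*t) - 2*exp(-4*t)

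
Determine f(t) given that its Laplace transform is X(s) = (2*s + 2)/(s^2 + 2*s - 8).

Rewrite the denominator: s^2 + 2*s - 8 = (s + 1)^2 - 9.
The form in (s + 1) signals a first-shifting-theorem factor e^(-t).
Since L{cosh(3t)} = s/(s^2 - 9), the inverse is exp(-t)*cosh(3*t), scaled by 2.

f(t) = 2*exp(-t)*cosh(3*t)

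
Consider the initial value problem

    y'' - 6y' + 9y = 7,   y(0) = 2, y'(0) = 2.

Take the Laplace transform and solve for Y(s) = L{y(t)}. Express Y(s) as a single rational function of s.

Take the Laplace transform of both sides.
The derivative rules (L{y''} = s^2 Y - s·y(0) - y'(0) and L{y'} = sY - y(0), with y(0) = 2, y'(0) = 2) turn the left side into (s^2 - 6*s + 9)Y - (2*s - 10).
The right side is L{7} = 7/s.
So (s^2 - 6*s + 9)Y = 7/s + (2*s - 10).
Isolate Y and clear denominators.

Y(s) = (2*s^2 - 10*s + 7)/(s^3 - 6*s^2 + 9*s)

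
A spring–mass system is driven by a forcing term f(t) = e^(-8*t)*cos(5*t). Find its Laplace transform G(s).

G(s) = (s + 8)/((s + 8)^2 + 25)

L{cos(5t)} = s/(s^2 + 25).
By the first shifting theorem, multiplying by e^(-8t) replaces s with s + 8.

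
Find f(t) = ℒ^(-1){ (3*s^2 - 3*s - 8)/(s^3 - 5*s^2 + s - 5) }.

Factor the denominator: s^3 - 5*s^2 + s - 5 = (s - 5)*(s^2 + 1).
Partial fraction decomposition gives [2/(s - 5)] + [s/(s^2 + 1)] + [2/(s^2 + 1)].
Invert each term: 2/(s - 5) ↔ 2e^(5t); 1·s/(s^2 + 1) ↔ cos(t); 2·1/(s^2 + 1) ↔ 2sin(t).

f(t) = 2*exp(5*t) + 2*sin(t) + cos(t)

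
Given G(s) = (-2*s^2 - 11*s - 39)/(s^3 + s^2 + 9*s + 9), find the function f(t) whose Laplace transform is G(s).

Factor the denominator: s^3 + s^2 + 9*s + 9 = (s + 1)*(s^2 + 9).
Partial fraction decomposition gives [-3/(s + 1)] + [s/(s^2 + 9)] + [-12/(s^2 + 9)].
Invert each term: -3/(s + 1) ↔ -3e^(-t); 1·s/(s^2 + 9) ↔ cos(3t); -4·3/(s^2 + 9) ↔ -4sin(3t).

f(t) = -4*sin(3*t) + cos(3*t) - 3*exp(-t)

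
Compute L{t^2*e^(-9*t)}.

L{e^(-9t)} = 1/(s + 9).
Then apply L{t^2·g(t)} = (-1)^2 d^2/ds^2[G(s)] with G(s) = 1/(s + 9):
differentiating 2 times and applying the sign gives 2/(s + 9)^3.

2/(s + 9)^3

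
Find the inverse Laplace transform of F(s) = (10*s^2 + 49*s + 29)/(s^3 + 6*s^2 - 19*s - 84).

Factor the denominator: s^3 + 6*s^2 - 19*s - 84 = (s - 4)*(s + 3)*(s + 7).
Partial fraction decomposition gives [4/(s + 7)] + [5/(s - 4)] + [1/(s + 3)].
Invert each term: 4/(s + 7) ↔ 4e^(-7t); 5/(s - 4) ↔ 5e^(4t); 1/(s + 3) ↔ e^(-3t).

5*exp(4*t) + exp(-3*t) + 4*exp(-7*t)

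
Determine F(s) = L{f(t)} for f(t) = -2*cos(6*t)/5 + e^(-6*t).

F(s) = -2*s/(5*(s^2 + 36)) + 1/(s + 6)

Apply the Laplace transform termwise.
(-2/5)·[L{cos(6t)} = s/(s^2 + 36)]; L{e^(-6t)} = 1/(s + 6).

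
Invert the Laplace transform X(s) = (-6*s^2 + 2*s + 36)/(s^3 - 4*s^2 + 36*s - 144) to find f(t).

Factor the denominator: s^3 - 4*s^2 + 36*s - 144 = (s - 4)*(s^2 + 36).
Partial fraction decomposition gives [-1/(s - 4)] + [-5*s/(s^2 + 36)] + [-18/(s^2 + 36)].
Invert each term: -1/(s - 4) ↔ -e^(4t); -5·s/(s^2 + 36) ↔ -5cos(6t); -3·6/(s^2 + 36) ↔ -3sin(6t).

f(t) = -exp(4*t) - 3*sin(6*t) - 5*cos(6*t)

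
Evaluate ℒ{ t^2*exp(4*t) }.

L{e^(4t)} = 1/(s - 4).
Then apply L{t^2·g(t)} = (-1)^2 d^2/ds^2[G(s)] with G(s) = 1/(s - 4):
differentiating 2 times and applying the sign gives 2/(s - 4)^3.

2/(s - 4)^3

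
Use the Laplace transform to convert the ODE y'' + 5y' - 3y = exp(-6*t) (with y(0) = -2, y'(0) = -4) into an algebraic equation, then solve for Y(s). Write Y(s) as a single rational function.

Y(s) = (-2*s^2 - 26*s - 83)/(s^3 + 11*s^2 + 27*s - 18)

Laplace-transform each side.
With L{y''} = s^2 Y - s·y(0) - y'(0) and L{y'} = sY - y(0), with y(0) = -2, y'(0) = -4: the LHS transforms to (s^2 + 5*s - 3)Y - (-2*s - 14).
The right side is L{exp(-6*t)} = 1/(s + 6).
So (s^2 + 5*s - 3)Y = 1/(s + 6) + (-2*s - 14).
Isolate Y and clear denominators.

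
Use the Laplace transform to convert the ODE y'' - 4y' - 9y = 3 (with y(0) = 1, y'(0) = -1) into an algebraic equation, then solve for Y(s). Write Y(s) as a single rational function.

Take the Laplace transform of both sides.
With L{y''} = s^2 Y - s·y(0) - y'(0) and L{y'} = sY - y(0), with y(0) = 1, y'(0) = -1: the LHS transforms to (s^2 - 4*s - 9)Y - (s - 5).
The right side is L{3} = 3/s.
So (s^2 - 4*s - 9)Y = 3/s + (s - 5).
Isolate Y and clear denominators.

Y(s) = (s^2 - 5*s + 3)/(s^3 - 4*s^2 - 9*s)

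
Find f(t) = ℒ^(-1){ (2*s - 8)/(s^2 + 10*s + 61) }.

Complete the square in the denominator: s^2 + 10*s + 61 = (s + 5)^2 + 6^2.
Split the numerator to match: 2*s - 8 = 2·(s + 5) - 3·6.
Invert each term: 2·(s + 5)/((s + 5)^2 + 36) ↔ 2e^(-5t)cos(6t); -3·6/((s + 5)^2 + 36) ↔ -3e^(-5t)sin(6t).

f(t) = -3*exp(-5*t)*sin(6*t) + 2*exp(-5*t)*cos(6*t)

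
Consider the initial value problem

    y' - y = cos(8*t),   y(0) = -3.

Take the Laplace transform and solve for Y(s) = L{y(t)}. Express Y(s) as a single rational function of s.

Y(s) = (-3*s^2 + s - 192)/(s^3 - s^2 + 64*s - 64)

Take the Laplace transform of both sides.
The derivative rules (L{y'} = sY - y(0) = sY - (-3)) turn the left side into (s - 1)Y - (-3).
The right side is L{cos(8*t)} = s/(s^2 + 64).
So (s - 1)Y = s/(s^2 + 64) + (-3).
Solve for Y(s) and write it as one ratio of polynomials.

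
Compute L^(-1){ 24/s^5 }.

t^4

Since L{t^4} = 4!/s^5 = 24/s^5, the inverse is t^4.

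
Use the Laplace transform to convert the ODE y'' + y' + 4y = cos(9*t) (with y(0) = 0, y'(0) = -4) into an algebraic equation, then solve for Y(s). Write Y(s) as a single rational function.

Y(s) = (-4*s^2 + s - 324)/(s^4 + s^3 + 85*s^2 + 81*s + 324)

Laplace-transform each side.
The derivative rules (L{y''} = s^2 Y - s·y(0) - y'(0) and L{y'} = sY - y(0), with y(0) = 0, y'(0) = -4) turn the left side into (s^2 + s + 4)Y - (-4).
The right side is L{cos(9*t)} = s/(s^2 + 81).
So (s^2 + s + 4)Y = s/(s^2 + 81) + (-4).
Solve for Y(s) and write it as one ratio of polynomials.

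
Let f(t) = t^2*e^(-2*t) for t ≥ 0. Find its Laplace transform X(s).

X(s) = 2/(s + 2)^3

L{e^(-2t)} = 1/(s + 2).
Then apply L{t^2·g(t)} = (-1)^2 d^2/ds^2[G(s)] with G(s) = 1/(s + 2):
differentiating 2 times and applying the sign gives 2/(s + 2)^3.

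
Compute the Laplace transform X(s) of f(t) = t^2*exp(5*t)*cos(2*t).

L{cos(2t)} = s/(s^2 + 4).
Multiplying by e^(5t) shifts s → s - 5, so L{exp(5*t)*cos(2*t)} = (s - 5)/((s - 5)^2 + 4).
Then apply L{t^2·g(t)} = (-1)^2 d^2/ds^2[G(s)] with G(s) = (s - 5)/((s - 5)^2 + 4):
differentiating 2 times and applying the sign gives 2*(s - 5)*(s^2 - 10*s + 13)/(s^2 - 10*s + 29)^3.

X(s) = 2*(s - 5)*(s^2 - 10*s + 13)/(s^2 - 10*s + 29)^3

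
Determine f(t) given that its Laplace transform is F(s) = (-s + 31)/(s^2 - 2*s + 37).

f(t) = 5*exp(t)*sin(6*t) - exp(t)*cos(6*t)

Complete the square in the denominator: s^2 - 2*s + 37 = (s - 1)^2 + 6^2.
Split the numerator to match: -s + 31 = -1·(s - 1) + 5·6.
Invert each term: -1·(s - 1)/((s - 1)^2 + 36) ↔ -e^(t)cos(6t); 5·6/((s - 1)^2 + 36) ↔ 5e^(t)sin(6t).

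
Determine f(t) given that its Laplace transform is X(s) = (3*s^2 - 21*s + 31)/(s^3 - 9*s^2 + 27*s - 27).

Factor the denominator: s^3 - 9*s^2 + 27*s - 27 = (s - 3)^3.
Partial fraction decomposition gives [3/(s - 3)] + [-3/(s - 3)^2] + [-5/(s - 3)^3].
Invert each term: 3/(s - 3) ↔ 3e^(3t); -3/(s - 3)^2 ↔ -3t·e^(3t); -5/(s - 3)^3 ↔ (-5/2)t^2·e^(3t).

f(t) = -5*t^2*exp(3*t)/2 - 3*t*exp(3*t) + 3*exp(3*t)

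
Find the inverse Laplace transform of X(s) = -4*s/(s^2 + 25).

Since L{cos(5t)} = s/(s^2 + 25), the inverse is cos(5*t), scaled by -4.

-4*cos(5*t)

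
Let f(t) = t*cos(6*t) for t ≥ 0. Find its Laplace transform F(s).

L{cos(6t)} = s/(s^2 + 36).
Then apply L{t·g(t)} = -d/ds[G(s)] with G(s) = s/(s^2 + 36):
differentiating 1 time and applying the sign gives (s - 6)*(s + 6)/(s^2 + 36)^2.

F(s) = (s - 6)*(s + 6)/(s^2 + 36)^2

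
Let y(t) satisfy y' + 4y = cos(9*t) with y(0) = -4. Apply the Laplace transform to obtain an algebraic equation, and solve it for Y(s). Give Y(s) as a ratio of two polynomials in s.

Y(s) = (-4*s^2 + s - 324)/(s^3 + 4*s^2 + 81*s + 324)

Take the Laplace transform of both sides.
Using L{y'} = sY - y(0) = sY - (-4), the left side becomes (s + 4)Y - (-4).
The right side is L{cos(9*t)} = s/(s^2 + 81).
So (s + 4)Y = s/(s^2 + 81) + (-4).
Solve for Y(s) and write it as one ratio of polynomials.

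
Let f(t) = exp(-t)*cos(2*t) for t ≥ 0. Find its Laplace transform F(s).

L{cos(2t)} = s/(s^2 + 4).
By the first shifting theorem, multiplying by e^(-t) replaces s with s + 1.

F(s) = (s + 1)/((s + 1)^2 + 4)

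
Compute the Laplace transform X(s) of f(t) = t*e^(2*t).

L{t} = 1!/s^2 = 1/s^2.
By the first shifting theorem, multiplying by e^(2t) replaces s with s - 2.

X(s) = (s - 2)^(-2)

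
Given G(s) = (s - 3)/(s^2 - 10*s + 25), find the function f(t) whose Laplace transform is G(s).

Factor the denominator: s^2 - 10*s + 25 = (s - 5)^2.
Partial fraction decomposition gives [1/(s - 5)] + [2/(s - 5)^2].
Invert each term: 1/(s - 5) ↔ e^(5t); 2/(s - 5)^2 ↔ 2t·e^(5t).

f(t) = 2*t*exp(5*t) + exp(5*t)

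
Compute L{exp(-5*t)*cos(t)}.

(s + 5)/((s + 5)^2 + 1)

L{cos(t)} = s/(s^2 + 1).
By the first shifting theorem, multiplying by e^(-5t) replaces s with s + 5.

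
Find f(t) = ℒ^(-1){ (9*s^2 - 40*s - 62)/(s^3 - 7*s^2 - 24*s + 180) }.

f(t) = 2*t*exp(6*t) + 6*exp(6*t) + 3*exp(-5*t)

Factor the denominator: s^3 - 7*s^2 - 24*s + 180 = (s - 6)^2*(s + 5).
Partial fraction decomposition gives [6/(s - 6)] + [2/(s - 6)^2] + [3/(s + 5)].
Invert each term: 6/(s - 6) ↔ 6e^(6t); 2/(s - 6)^2 ↔ 2t·e^(6t); 3/(s + 5) ↔ 3e^(-5t).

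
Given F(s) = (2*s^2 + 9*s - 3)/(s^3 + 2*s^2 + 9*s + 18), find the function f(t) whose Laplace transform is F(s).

Factor the denominator: s^3 + 2*s^2 + 9*s + 18 = (s + 2)*(s^2 + 9).
Partial fraction decomposition gives [-1/(s + 2)] + [3*s/(s^2 + 9)] + [3/(s^2 + 9)].
Invert each term: -1/(s + 2) ↔ -e^(-2t); 3·s/(s^2 + 9) ↔ 3cos(3t); 1·3/(s^2 + 9) ↔ sin(3t).

f(t) = sin(3*t) + 3*cos(3*t) - exp(-2*t)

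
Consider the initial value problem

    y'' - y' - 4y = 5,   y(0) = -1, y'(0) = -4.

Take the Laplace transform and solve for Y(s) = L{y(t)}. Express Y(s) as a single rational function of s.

Y(s) = (-s^2 - 3*s + 5)/(s^3 - s^2 - 4*s)

Laplace-transform each side.
With L{y''} = s^2 Y - s·y(0) - y'(0) and L{y'} = sY - y(0), with y(0) = -1, y'(0) = -4: the LHS transforms to (s^2 - s - 4)Y - (-s - 3).
The right side is L{5} = 5/s.
So (s^2 - s - 4)Y = 5/s + (-s - 3).
Isolate Y and clear denominators.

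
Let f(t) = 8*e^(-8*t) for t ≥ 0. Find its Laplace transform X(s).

L{8} = 8/s.
By the first shifting theorem, multiplying by e^(-8t) replaces s with s + 8.

X(s) = 8/(s + 8)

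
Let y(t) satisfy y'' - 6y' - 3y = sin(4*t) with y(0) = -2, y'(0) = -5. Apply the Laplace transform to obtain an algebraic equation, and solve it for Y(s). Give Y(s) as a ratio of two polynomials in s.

Take the Laplace transform of both sides.
The derivative rules (L{y''} = s^2 Y - s·y(0) - y'(0) and L{y'} = sY - y(0), with y(0) = -2, y'(0) = -5) turn the left side into (s^2 - 6*s - 3)Y - (-2*s + 7).
The right side is L{sin(4*t)} = 4/(s^2 + 16).
So (s^2 - 6*s - 3)Y = 4/(s^2 + 16) + (-2*s + 7).
Isolate Y and clear denominators.

Y(s) = (-2*s^3 + 7*s^2 - 32*s + 116)/(s^4 - 6*s^3 + 13*s^2 - 96*s - 48)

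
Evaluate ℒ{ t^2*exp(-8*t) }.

L{e^(-8t)} = 1/(s + 8).
Then apply L{t^2·g(t)} = (-1)^2 d^2/ds^2[G(s)] with G(s) = 1/(s + 8):
differentiating 2 times and applying the sign gives 2/(s + 8)^3.

2/(s + 8)^3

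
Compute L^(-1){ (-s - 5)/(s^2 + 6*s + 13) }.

-exp(-3*t)*sin(2*t) - exp(-3*t)*cos(2*t)

Complete the square in the denominator: s^2 + 6*s + 13 = (s + 3)^2 + 2^2.
Split the numerator to match: -s - 5 = -1·(s + 3) - 1·2.
Invert each term: -1·(s + 3)/((s + 3)^2 + 4) ↔ -e^(-3t)cos(2t); -1·2/((s + 3)^2 + 4) ↔ -e^(-3t)sin(2t).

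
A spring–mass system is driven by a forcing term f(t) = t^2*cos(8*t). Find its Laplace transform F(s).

L{cos(8t)} = s/(s^2 + 64).
Then apply L{t^2·g(t)} = (-1)^2 d^2/ds^2[G(s)] with G(s) = s/(s^2 + 64):
differentiating 2 times and applying the sign gives 2*s*(s^2 - 192)/(s^2 + 64)^3.

F(s) = 2*s*(s^2 - 192)/(s^2 + 64)^3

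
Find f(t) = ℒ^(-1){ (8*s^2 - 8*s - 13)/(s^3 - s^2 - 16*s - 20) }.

Factor the denominator: s^3 - s^2 - 16*s - 20 = (s - 5)*(s + 2)^2.
Partial fraction decomposition gives [5/(s + 2)] + [-5/(s + 2)^2] + [3/(s - 5)].
Invert each term: 5/(s + 2) ↔ 5e^(-2t); -5/(s + 2)^2 ↔ -5t·e^(-2t); 3/(s - 5) ↔ 3e^(5t).

f(t) = -5*t*exp(-2*t) + 3*exp(5*t) + 5*exp(-2*t)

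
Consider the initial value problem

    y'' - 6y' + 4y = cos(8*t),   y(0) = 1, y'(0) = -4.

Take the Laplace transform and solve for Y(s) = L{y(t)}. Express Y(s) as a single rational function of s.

Y(s) = (s^3 - 10*s^2 + 65*s - 640)/(s^4 - 6*s^3 + 68*s^2 - 384*s + 256)

Apply the Laplace transform to the equation.
The derivative rules (L{y''} = s^2 Y - s·y(0) - y'(0) and L{y'} = sY - y(0), with y(0) = 1, y'(0) = -4) turn the left side into (s^2 - 6*s + 4)Y - (s - 10).
The right side is L{cos(8*t)} = s/(s^2 + 64).
So (s^2 - 6*s + 4)Y = s/(s^2 + 64) + (s - 10).
Solve for Y(s) and write it as one ratio of polynomials.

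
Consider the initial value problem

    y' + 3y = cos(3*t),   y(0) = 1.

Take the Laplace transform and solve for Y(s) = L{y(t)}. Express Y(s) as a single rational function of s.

Laplace-transform each side.
Using L{y'} = sY - y(0) = sY - 1, the left side becomes (s + 3)Y - (1).
The right side is L{cos(3*t)} = s/(s^2 + 9).
So (s + 3)Y = s/(s^2 + 9) + (1).
Isolate Y and clear denominators.

Y(s) = (s^2 + s + 9)/(s^3 + 3*s^2 + 9*s + 27)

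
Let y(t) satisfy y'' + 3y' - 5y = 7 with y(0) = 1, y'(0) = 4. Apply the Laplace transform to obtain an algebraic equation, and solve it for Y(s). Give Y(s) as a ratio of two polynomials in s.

Apply the Laplace transform to the equation.
The derivative rules (L{y''} = s^2 Y - s·y(0) - y'(0) and L{y'} = sY - y(0), with y(0) = 1, y'(0) = 4) turn the left side into (s^2 + 3*s - 5)Y - (s + 7).
The right side is L{7} = 7/s.
So (s^2 + 3*s - 5)Y = 7/s + (s + 7).
Divide through and combine into a single rational function.

Y(s) = (s^2 + 7*s + 7)/(s^3 + 3*s^2 - 5*s)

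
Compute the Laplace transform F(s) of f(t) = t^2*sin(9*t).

L{sin(9t)} = 9/(s^2 + 81).
Then apply L{t^2·g(t)} = (-1)^2 d^2/ds^2[G(s)] with G(s) = 9/(s^2 + 81):
differentiating 2 times and applying the sign gives 54*(s^2 - 27)/(s^2 + 81)^3.

F(s) = 54*(s^2 - 27)/(s^2 + 81)^3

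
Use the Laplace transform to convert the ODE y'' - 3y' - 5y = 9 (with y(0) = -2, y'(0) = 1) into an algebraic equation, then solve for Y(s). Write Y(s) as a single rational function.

Apply the Laplace transform to the equation.
The derivative rules (L{y''} = s^2 Y - s·y(0) - y'(0) and L{y'} = sY - y(0), with y(0) = -2, y'(0) = 1) turn the left side into (s^2 - 3*s - 5)Y - (-2*s + 7).
The right side is L{9} = 9/s.
So (s^2 - 3*s - 5)Y = 9/s + (-2*s + 7).
Isolate Y and clear denominators.

Y(s) = (-2*s^2 + 7*s + 9)/(s^3 - 3*s^2 - 5*s)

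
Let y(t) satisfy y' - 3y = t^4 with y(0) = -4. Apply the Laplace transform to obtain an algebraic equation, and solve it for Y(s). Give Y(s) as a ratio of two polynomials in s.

Y(s) = (-4*s^5 + 24)/(s^6 - 3*s^5)

Apply the Laplace transform to the equation.
With L{y'} = sY - y(0) = sY - (-4): the LHS transforms to (s - 3)Y - (-4).
The right side is L{t^4} = 24/s^5.
So (s - 3)Y = 24/s^5 + (-4).
Solve for Y(s) and write it as one ratio of polynomials.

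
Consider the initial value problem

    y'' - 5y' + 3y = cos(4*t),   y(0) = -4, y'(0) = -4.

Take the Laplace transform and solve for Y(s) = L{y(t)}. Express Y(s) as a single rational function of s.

Transform both sides with L{·}.
The derivative rules (L{y''} = s^2 Y - s·y(0) - y'(0) and L{y'} = sY - y(0), with y(0) = -4, y'(0) = -4) turn the left side into (s^2 - 5*s + 3)Y - (-4*s + 16).
The right side is L{cos(4*t)} = s/(s^2 + 16).
So (s^2 - 5*s + 3)Y = s/(s^2 + 16) + (-4*s + 16).
Solve for Y(s) and write it as one ratio of polynomials.

Y(s) = (-4*s^3 + 16*s^2 - 63*s + 256)/(s^4 - 5*s^3 + 19*s^2 - 80*s + 48)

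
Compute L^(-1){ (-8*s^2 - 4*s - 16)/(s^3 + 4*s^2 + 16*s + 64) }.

Factor the denominator: s^3 + 4*s^2 + 16*s + 64 = (s + 4)*(s^2 + 16).
Partial fraction decomposition gives [-4/(s + 4)] + [-4*s/(s^2 + 16)] + [12/(s^2 + 16)].
Invert each term: -4/(s + 4) ↔ -4e^(-4t); -4·s/(s^2 + 16) ↔ -4cos(4t); 3·4/(s^2 + 16) ↔ 3sin(4t).

3*sin(4*t) - 4*cos(4*t) - 4*exp(-4*t)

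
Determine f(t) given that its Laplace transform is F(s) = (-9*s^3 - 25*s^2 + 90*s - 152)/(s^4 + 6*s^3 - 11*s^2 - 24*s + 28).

Factor the denominator: s^4 + 6*s^3 - 11*s^2 - 24*s + 28 = (s - 2)*(s - 1)*(s + 2)*(s + 7).
Partial fraction decomposition gives [4/(s - 1)] + [-3/(s + 7)] + [-6/(s + 2)] + [-4/(s - 2)].
Invert each term: 4/(s - 1) ↔ 4e^(t); -3/(s + 7) ↔ -3e^(-7t); -6/(s + 2) ↔ -6e^(-2t); -4/(s - 2) ↔ -4e^(2t).

f(t) = -4*exp(2*t) + 4*exp(t) - 6*exp(-2*t) - 3*exp(-7*t)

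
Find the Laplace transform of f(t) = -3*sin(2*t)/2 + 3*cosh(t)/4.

3*s/(4*(s^2 - 1)) - 3/(s^2 + 4)

The transform is linear, so treat each term independently.
(3/4)·[L{cosh(t)} = s/(s^2 - 1)]; (-3/2)·[L{sin(2t)} = 2/(s^2 + 4)].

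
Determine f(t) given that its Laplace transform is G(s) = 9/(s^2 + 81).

f(t) = sin(9*t)

Since L{sin(9t)} = 9/(s^2 + 81), the inverse is sin(9*t).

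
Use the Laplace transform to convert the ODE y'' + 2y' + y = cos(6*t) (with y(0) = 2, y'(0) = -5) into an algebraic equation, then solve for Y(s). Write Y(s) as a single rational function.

Y(s) = (2*s^3 - s^2 + 73*s - 36)/(s^4 + 2*s^3 + 37*s^2 + 72*s + 36)

Apply the Laplace transform to the equation.
Using L{y''} = s^2 Y - s·y(0) - y'(0) and L{y'} = sY - y(0), with y(0) = 2, y'(0) = -5, the left side becomes (s^2 + 2*s + 1)Y - (2*s - 1).
The right side is L{cos(6*t)} = s/(s^2 + 36).
So (s^2 + 2*s + 1)Y = s/(s^2 + 36) + (2*s - 1).
Isolate Y and clear denominators.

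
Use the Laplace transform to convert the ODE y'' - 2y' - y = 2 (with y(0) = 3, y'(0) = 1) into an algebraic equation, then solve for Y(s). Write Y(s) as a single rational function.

Y(s) = (3*s^2 - 5*s + 2)/(s^3 - 2*s^2 - s)

Transform both sides with L{·}.
With L{y''} = s^2 Y - s·y(0) - y'(0) and L{y'} = sY - y(0), with y(0) = 3, y'(0) = 1: the LHS transforms to (s^2 - 2*s - 1)Y - (3*s - 5).
The right side is L{2} = 2/s.
So (s^2 - 2*s - 1)Y = 2/s + (3*s - 5).
Divide through and combine into a single rational function.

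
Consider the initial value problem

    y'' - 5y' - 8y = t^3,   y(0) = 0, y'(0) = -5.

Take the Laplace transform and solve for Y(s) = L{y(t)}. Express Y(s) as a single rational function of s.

Y(s) = (-5*s^4 + 6)/(s^6 - 5*s^5 - 8*s^4)

Apply the Laplace transform to the equation.
Using L{y''} = s^2 Y - s·y(0) - y'(0) and L{y'} = sY - y(0), with y(0) = 0, y'(0) = -5, the left side becomes (s^2 - 5*s - 8)Y - (-5).
The right side is L{t^3} = 6/s^4.
So (s^2 - 5*s - 8)Y = 6/s^4 + (-5).
Solve for Y(s) and write it as one ratio of polynomials.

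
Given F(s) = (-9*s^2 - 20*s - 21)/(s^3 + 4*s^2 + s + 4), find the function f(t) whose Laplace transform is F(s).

f(t) = -4*sin(t) - 4*cos(t) - 5*exp(-4*t)

Factor the denominator: s^3 + 4*s^2 + s + 4 = (s + 4)*(s^2 + 1).
Partial fraction decomposition gives [-5/(s + 4)] + [-4*s/(s^2 + 1)] + [-4/(s^2 + 1)].
Invert each term: -5/(s + 4) ↔ -5e^(-4t); -4·s/(s^2 + 1) ↔ -4cos(t); -4·1/(s^2 + 1) ↔ -4sin(t).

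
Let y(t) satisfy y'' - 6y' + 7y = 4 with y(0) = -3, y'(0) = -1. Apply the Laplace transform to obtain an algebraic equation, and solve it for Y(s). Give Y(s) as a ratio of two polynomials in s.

Y(s) = (-3*s^2 + 17*s + 4)/(s^3 - 6*s^2 + 7*s)

Transform both sides with L{·}.
The derivative rules (L{y''} = s^2 Y - s·y(0) - y'(0) and L{y'} = sY - y(0), with y(0) = -3, y'(0) = -1) turn the left side into (s^2 - 6*s + 7)Y - (-3*s + 17).
The right side is L{4} = 4/s.
So (s^2 - 6*s + 7)Y = 4/s + (-3*s + 17).
Divide through and combine into a single rational function.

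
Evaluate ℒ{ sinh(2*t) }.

2/(s^2 - 4)

L{sinh(2t)} = 2/(s^2 - 4).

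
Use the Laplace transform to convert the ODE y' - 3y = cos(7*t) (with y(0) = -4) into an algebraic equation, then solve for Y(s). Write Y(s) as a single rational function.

Apply the Laplace transform to the equation.
Using L{y'} = sY - y(0) = sY - (-4), the left side becomes (s - 3)Y - (-4).
The right side is L{cos(7*t)} = s/(s^2 + 49).
So (s - 3)Y = s/(s^2 + 49) + (-4).
Isolate Y and clear denominators.

Y(s) = (-4*s^2 + s - 196)/(s^3 - 3*s^2 + 49*s - 147)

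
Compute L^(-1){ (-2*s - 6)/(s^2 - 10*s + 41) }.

-4*exp(5*t)*sin(4*t) - 2*exp(5*t)*cos(4*t)

Complete the square in the denominator: s^2 - 10*s + 41 = (s - 5)^2 + 4^2.
Split the numerator to match: -2*s - 6 = -2·(s - 5) - 4·4.
Invert each term: -2·(s - 5)/((s - 5)^2 + 16) ↔ -2e^(5t)cos(4t); -4·4/((s - 5)^2 + 16) ↔ -4e^(5t)sin(4t).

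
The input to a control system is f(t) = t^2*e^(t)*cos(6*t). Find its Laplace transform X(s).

X(s) = 2*(s - 1)*(s^2 - 2*s - 107)/(s^2 - 2*s + 37)^3

L{cos(6t)} = s/(s^2 + 36).
Multiplying by e^(t) shifts s → s - 1, so L{e^(t)*cos(6*t)} = (s - 1)/((s - 1)^2 + 36).
Then apply L{t^2·g(t)} = (-1)^2 d^2/ds^2[G(s)] with G(s) = (s - 1)/((s - 1)^2 + 36):
differentiating 2 times and applying the sign gives 2*(s - 1)*(s^2 - 2*s - 107)/(s^2 - 2*s + 37)^3.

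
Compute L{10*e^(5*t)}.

10/(s - 5)

L{10} = 10/s.
By the first shifting theorem, multiplying by e^(5t) replaces s with s - 5.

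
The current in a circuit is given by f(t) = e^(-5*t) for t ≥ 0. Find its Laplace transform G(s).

G(s) = 1/(s + 5)

L{1} = 1/s.
By the first shifting theorem, multiplying by e^(-5t) replaces s with s + 5.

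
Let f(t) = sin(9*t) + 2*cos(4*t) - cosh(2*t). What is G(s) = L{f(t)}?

Apply the Laplace transform termwise.
L{sin(9t)} = 9/(s^2 + 81); (-1)·[L{cosh(2t)} = s/(s^2 - 4)]; (2)·[L{cos(4t)} = s/(s^2 + 16)].

G(s) = 2*s/(s^2 + 16) - s/(s^2 - 4) + 9/(s^2 + 81)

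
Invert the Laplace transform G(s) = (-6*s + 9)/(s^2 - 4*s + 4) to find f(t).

f(t) = -3*t*exp(2*t) - 6*exp(2*t)

Factor the denominator: s^2 - 4*s + 4 = (s - 2)^2.
Partial fraction decomposition gives [-6/(s - 2)] + [-3/(s - 2)^2].
Invert each term: -6/(s - 2) ↔ -6e^(2t); -3/(s - 2)^2 ↔ -3t·e^(2t).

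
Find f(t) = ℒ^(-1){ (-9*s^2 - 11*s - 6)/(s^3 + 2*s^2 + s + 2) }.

f(t) = -sin(t) - 5*cos(t) - 4*exp(-2*t)

Factor the denominator: s^3 + 2*s^2 + s + 2 = (s + 2)*(s^2 + 1).
Partial fraction decomposition gives [-4/(s + 2)] + [-5*s/(s^2 + 1)] + [-1/(s^2 + 1)].
Invert each term: -4/(s + 2) ↔ -4e^(-2t); -5·s/(s^2 + 1) ↔ -5cos(t); -1·1/(s^2 + 1) ↔ -sin(t).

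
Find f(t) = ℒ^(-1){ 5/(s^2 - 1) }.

f(t) = 5*sinh(t)

Since L{sinh(t)} = 1/(s^2 - 1), the inverse is sinh(t), scaled by 5.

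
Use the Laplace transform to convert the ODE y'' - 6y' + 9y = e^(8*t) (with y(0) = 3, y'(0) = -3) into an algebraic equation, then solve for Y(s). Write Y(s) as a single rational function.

Y(s) = (3*s^2 - 45*s + 169)/(s^3 - 14*s^2 + 57*s - 72)

Transform both sides with L{·}.
The derivative rules (L{y''} = s^2 Y - s·y(0) - y'(0) and L{y'} = sY - y(0), with y(0) = 3, y'(0) = -3) turn the left side into (s^2 - 6*s + 9)Y - (3*s - 21).
The right side is L{e^(8*t)} = 1/(s - 8).
So (s^2 - 6*s + 9)Y = 1/(s - 8) + (3*s - 21).
Isolate Y and clear denominators.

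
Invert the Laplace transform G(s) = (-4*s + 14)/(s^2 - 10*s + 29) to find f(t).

Complete the square in the denominator: s^2 - 10*s + 29 = (s - 5)^2 + 2^2.
Split the numerator to match: -4*s + 14 = -4·(s - 5) - 3·2.
Invert each term: -4·(s - 5)/((s - 5)^2 + 4) ↔ -4e^(5t)cos(2t); -3·2/((s - 5)^2 + 4) ↔ -3e^(5t)sin(2t).

f(t) = -3*exp(5*t)*sin(2*t) - 4*exp(5*t)*cos(2*t)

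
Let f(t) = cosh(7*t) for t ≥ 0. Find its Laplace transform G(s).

L{cosh(7t)} = s/(s^2 - 49).

G(s) = s/(s^2 - 49)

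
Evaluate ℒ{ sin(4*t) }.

4/(s^2 + 16)

L{sin(4t)} = 4/(s^2 + 16).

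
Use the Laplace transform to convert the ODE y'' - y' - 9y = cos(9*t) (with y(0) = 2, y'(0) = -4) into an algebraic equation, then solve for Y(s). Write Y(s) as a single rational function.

Y(s) = (2*s^3 - 6*s^2 + 163*s - 486)/(s^4 - s^3 + 72*s^2 - 81*s - 729)

Apply the Laplace transform to the equation.
The derivative rules (L{y''} = s^2 Y - s·y(0) - y'(0) and L{y'} = sY - y(0), with y(0) = 2, y'(0) = -4) turn the left side into (s^2 - s - 9)Y - (2*s - 6).
The right side is L{cos(9*t)} = s/(s^2 + 81).
So (s^2 - s - 9)Y = s/(s^2 + 81) + (2*s - 6).
Isolate Y and clear denominators.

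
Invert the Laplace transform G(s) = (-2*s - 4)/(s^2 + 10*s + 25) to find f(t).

f(t) = 6*t*exp(-5*t) - 2*exp(-5*t)

Factor the denominator: s^2 + 10*s + 25 = (s + 5)^2.
Partial fraction decomposition gives [-2/(s + 5)] + [6/(s + 5)^2].
Invert each term: -2/(s + 5) ↔ -2e^(-5t); 6/(s + 5)^2 ↔ 6t·e^(-5t).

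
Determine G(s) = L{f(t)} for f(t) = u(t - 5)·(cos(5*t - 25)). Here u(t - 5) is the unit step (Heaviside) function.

By the second shifting theorem, L{u(t - c)·g(t - c)} = e^(-cs)·H(s) with c = 5 and H(s) = L{g(t)}.
L{cos(5t)} = s/(s^2 + 25).

G(s) = s*exp(-5*s)/(s^2 + 25)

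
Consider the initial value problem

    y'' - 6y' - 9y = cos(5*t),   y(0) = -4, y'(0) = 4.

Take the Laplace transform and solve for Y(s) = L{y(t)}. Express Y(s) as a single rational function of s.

Y(s) = (-4*s^3 + 28*s^2 - 99*s + 700)/(s^4 - 6*s^3 + 16*s^2 - 150*s - 225)

Apply the Laplace transform to the equation.
With L{y''} = s^2 Y - s·y(0) - y'(0) and L{y'} = sY - y(0), with y(0) = -4, y'(0) = 4: the LHS transforms to (s^2 - 6*s - 9)Y - (-4*s + 28).
The right side is L{cos(5*t)} = s/(s^2 + 25).
So (s^2 - 6*s - 9)Y = s/(s^2 + 25) + (-4*s + 28).
Solve for Y(s) and write it as one ratio of polynomials.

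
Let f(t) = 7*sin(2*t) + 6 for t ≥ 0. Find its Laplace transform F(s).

F(s) = 14/(s^2 + 4) + 6/s

The transform is linear, so treat each term independently.
(7)·[L{sin(2t)} = 2/(s^2 + 4)]; L{6} = 6/s.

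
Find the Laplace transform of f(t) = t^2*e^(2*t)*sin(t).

L{sin(t)} = 1/(s^2 + 1).
Multiplying by e^(2t) shifts s → s - 2, so L{e^(2*t)*sin(t)} = 1/((s - 2)^2 + 1).
Then apply L{t^2·g(t)} = (-1)^2 d^2/ds^2[G(s)] with G(s) = 1/((s - 2)^2 + 1):
differentiating 2 times and applying the sign gives 2*(3*s^2 - 12*s + 11)/(s^2 - 4*s + 5)^3.

2*(3*s^2 - 12*s + 11)/(s^2 - 4*s + 5)^3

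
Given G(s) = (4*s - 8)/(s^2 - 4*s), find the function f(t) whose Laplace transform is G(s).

f(t) = 4*exp(2*t)*cosh(2*t)

Rewrite the denominator: s^2 - 4*s = (s - 2)^2 - 4.
The form in (s - 2) signals a first-shifting-theorem factor e^(2t).
Since L{cosh(2t)} = s/(s^2 - 4), the inverse is e^(2*t)*cosh(2*t), scaled by 4.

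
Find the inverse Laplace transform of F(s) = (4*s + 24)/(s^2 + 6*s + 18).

Complete the square in the denominator: s^2 + 6*s + 18 = (s + 3)^2 + 3^2.
Split the numerator to match: 4*s + 24 = 4·(s + 3) + 4·3.
Invert each term: 4·(s + 3)/((s + 3)^2 + 9) ↔ 4e^(-3t)cos(3t); 4·3/((s + 3)^2 + 9) ↔ 4e^(-3t)sin(3t).

4*exp(-3*t)*sin(3*t) + 4*exp(-3*t)*cos(3*t)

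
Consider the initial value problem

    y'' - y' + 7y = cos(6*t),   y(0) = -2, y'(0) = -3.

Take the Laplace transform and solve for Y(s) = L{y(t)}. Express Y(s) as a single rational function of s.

Apply the Laplace transform to the equation.
Using L{y''} = s^2 Y - s·y(0) - y'(0) and L{y'} = sY - y(0), with y(0) = -2, y'(0) = -3, the left side becomes (s^2 - s + 7)Y - (-2*s - 1).
The right side is L{cos(6*t)} = s/(s^2 + 36).
So (s^2 - s + 7)Y = s/(s^2 + 36) + (-2*s - 1).
Solve for Y(s) and write it as one ratio of polynomials.

Y(s) = (-2*s^3 - s^2 - 71*s - 36)/(s^4 - s^3 + 43*s^2 - 36*s + 252)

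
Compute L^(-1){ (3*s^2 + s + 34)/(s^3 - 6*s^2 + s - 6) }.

Factor the denominator: s^3 - 6*s^2 + s - 6 = (s - 6)*(s^2 + 1).
Partial fraction decomposition gives [4/(s - 6)] + [-s/(s^2 + 1)] + [-5/(s^2 + 1)].
Invert each term: 4/(s - 6) ↔ 4e^(6t); -1·s/(s^2 + 1) ↔ -cos(t); -5·1/(s^2 + 1) ↔ -5sin(t).

4*exp(6*t) - 5*sin(t) - cos(t)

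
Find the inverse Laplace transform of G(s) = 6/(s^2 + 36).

Since L{sin(6t)} = 6/(s^2 + 36), the inverse is sin(6*t).

sin(6*t)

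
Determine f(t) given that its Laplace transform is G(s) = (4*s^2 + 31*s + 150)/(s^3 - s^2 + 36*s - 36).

Factor the denominator: s^3 - s^2 + 36*s - 36 = (s - 1)*(s^2 + 36).
Partial fraction decomposition gives [5/(s - 1)] + [-s/(s^2 + 36)] + [30/(s^2 + 36)].
Invert each term: 5/(s - 1) ↔ 5e^(t); -1·s/(s^2 + 36) ↔ -cos(6t); 5·6/(s^2 + 36) ↔ 5sin(6t).

f(t) = 5*exp(t) + 5*sin(6*t) - cos(6*t)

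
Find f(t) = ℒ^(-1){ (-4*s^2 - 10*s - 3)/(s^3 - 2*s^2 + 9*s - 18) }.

f(t) = -3*exp(2*t) - 4*sin(3*t) - cos(3*t)

Factor the denominator: s^3 - 2*s^2 + 9*s - 18 = (s - 2)*(s^2 + 9).
Partial fraction decomposition gives [-3/(s - 2)] + [-s/(s^2 + 9)] + [-12/(s^2 + 9)].
Invert each term: -3/(s - 2) ↔ -3e^(2t); -1·s/(s^2 + 9) ↔ -cos(3t); -4·3/(s^2 + 9) ↔ -4sin(3t).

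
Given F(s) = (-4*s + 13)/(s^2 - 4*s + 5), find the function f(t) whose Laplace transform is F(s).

f(t) = 5*exp(2*t)*sin(t) - 4*exp(2*t)*cos(t)

Complete the square in the denominator: s^2 - 4*s + 5 = (s - 2)^2 + 1^2.
Split the numerator to match: -4*s + 13 = -4·(s - 2) + 5·1.
Invert each term: -4·(s - 2)/((s - 2)^2 + 1) ↔ -4e^(2t)cos(t); 5·1/((s - 2)^2 + 1) ↔ 5e^(2t)sin(t).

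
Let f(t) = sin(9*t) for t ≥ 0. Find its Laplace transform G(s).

G(s) = 9/(s^2 + 81)

L{sin(9t)} = 9/(s^2 + 81).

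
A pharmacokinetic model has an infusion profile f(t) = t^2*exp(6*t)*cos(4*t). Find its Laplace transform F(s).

L{cos(4t)} = s/(s^2 + 16).
Multiplying by e^(6t) shifts s → s - 6, so L{exp(6*t)*cos(4*t)} = (s - 6)/((s - 6)^2 + 16).
Then apply L{t^2·g(t)} = (-1)^2 d^2/ds^2[G(s)] with G(s) = (s - 6)/((s - 6)^2 + 16):
differentiating 2 times and applying the sign gives 2*(s - 6)*(s^2 - 12*s - 12)/(s^2 - 12*s + 52)^3.

F(s) = 2*(s - 6)*(s^2 - 12*s - 12)/(s^2 - 12*s + 52)^3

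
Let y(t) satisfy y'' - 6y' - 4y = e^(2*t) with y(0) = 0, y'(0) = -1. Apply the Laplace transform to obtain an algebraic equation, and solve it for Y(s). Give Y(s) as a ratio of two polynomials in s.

Apply the Laplace transform to the equation.
With L{y''} = s^2 Y - s·y(0) - y'(0) and L{y'} = sY - y(0), with y(0) = 0, y'(0) = -1: the LHS transforms to (s^2 - 6*s - 4)Y - (-1).
The right side is L{e^(2*t)} = 1/(s - 2).
So (s^2 - 6*s - 4)Y = 1/(s - 2) + (-1).
Solve for Y(s) and write it as one ratio of polynomials.

Y(s) = (-s + 3)/(s^3 - 8*s^2 + 8*s + 8)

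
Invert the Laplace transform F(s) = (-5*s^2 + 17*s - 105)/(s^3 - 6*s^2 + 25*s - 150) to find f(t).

f(t) = -3*exp(6*t) + sin(5*t) - 2*cos(5*t)

Factor the denominator: s^3 - 6*s^2 + 25*s - 150 = (s - 6)*(s^2 + 25).
Partial fraction decomposition gives [-3/(s - 6)] + [-2*s/(s^2 + 25)] + [5/(s^2 + 25)].
Invert each term: -3/(s - 6) ↔ -3e^(6t); -2·s/(s^2 + 25) ↔ -2cos(5t); 1·5/(s^2 + 25) ↔ sin(5t).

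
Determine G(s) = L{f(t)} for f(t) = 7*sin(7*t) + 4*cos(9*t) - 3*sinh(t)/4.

By linearity of the Laplace transform, transform each term separately.
(-3/4)·[L{sinh(t)} = 1/(s^2 - 1)]; (4)·[L{cos(9t)} = s/(s^2 + 81)]; (7)·[L{sin(7t)} = 7/(s^2 + 49)].

G(s) = 4*s/(s^2 + 81) + 49/(s^2 + 49) - 3/(4*(s^2 - 1))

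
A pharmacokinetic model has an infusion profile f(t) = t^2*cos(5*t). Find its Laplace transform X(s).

X(s) = 2*s*(s^2 - 75)/(s^2 + 25)^3

L{cos(5t)} = s/(s^2 + 25).
Then apply L{t^2·g(t)} = (-1)^2 d^2/ds^2[G(s)] with G(s) = s/(s^2 + 25):
differentiating 2 times and applying the sign gives 2*s*(s^2 - 75)/(s^2 + 25)^3.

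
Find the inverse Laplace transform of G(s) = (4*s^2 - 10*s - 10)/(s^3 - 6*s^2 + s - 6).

2*exp(6*t) + 2*sin(t) + 2*cos(t)

Factor the denominator: s^3 - 6*s^2 + s - 6 = (s - 6)*(s^2 + 1).
Partial fraction decomposition gives [2/(s - 6)] + [2*s/(s^2 + 1)] + [2/(s^2 + 1)].
Invert each term: 2/(s - 6) ↔ 2e^(6t); 2·s/(s^2 + 1) ↔ 2cos(t); 2·1/(s^2 + 1) ↔ 2sin(t).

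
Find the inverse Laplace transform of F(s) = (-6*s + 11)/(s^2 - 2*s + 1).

Factor the denominator: s^2 - 2*s + 1 = (s - 1)^2.
Partial fraction decomposition gives [-6/(s - 1)] + [5/(s - 1)^2].
Invert each term: -6/(s - 1) ↔ -6e^(t); 5/(s - 1)^2 ↔ 5t·e^(t).

5*t*exp(t) - 6*exp(t)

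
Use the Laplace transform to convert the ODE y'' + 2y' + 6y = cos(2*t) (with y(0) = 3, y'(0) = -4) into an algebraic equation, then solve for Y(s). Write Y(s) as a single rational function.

Y(s) = (3*s^3 + 2*s^2 + 13*s + 8)/(s^4 + 2*s^3 + 10*s^2 + 8*s + 24)

Laplace-transform each side.
The derivative rules (L{y''} = s^2 Y - s·y(0) - y'(0) and L{y'} = sY - y(0), with y(0) = 3, y'(0) = -4) turn the left side into (s^2 + 2*s + 6)Y - (3*s + 2).
The right side is L{cos(2*t)} = s/(s^2 + 4).
So (s^2 + 2*s + 6)Y = s/(s^2 + 4) + (3*s + 2).
Divide through and combine into a single rational function.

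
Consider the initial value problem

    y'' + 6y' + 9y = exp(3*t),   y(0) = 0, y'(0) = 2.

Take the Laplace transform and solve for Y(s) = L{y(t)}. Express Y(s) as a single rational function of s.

Transform both sides with L{·}.
Using L{y''} = s^2 Y - s·y(0) - y'(0) and L{y'} = sY - y(0), with y(0) = 0, y'(0) = 2, the left side becomes (s^2 + 6*s + 9)Y - (2).
The right side is L{exp(3*t)} = 1/(s - 3).
So (s^2 + 6*s + 9)Y = 1/(s - 3) + (2).
Isolate Y and clear denominators.

Y(s) = (2*s - 5)/(s^3 + 3*s^2 - 9*s - 27)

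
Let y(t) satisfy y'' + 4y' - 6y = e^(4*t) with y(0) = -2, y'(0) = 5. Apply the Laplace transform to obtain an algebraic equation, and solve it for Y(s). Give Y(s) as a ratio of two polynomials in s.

Y(s) = (-2*s^2 + 5*s + 13)/(s^3 - 22*s + 24)

Laplace-transform each side.
With L{y''} = s^2 Y - s·y(0) - y'(0) and L{y'} = sY - y(0), with y(0) = -2, y'(0) = 5: the LHS transforms to (s^2 + 4*s - 6)Y - (-2*s - 3).
The right side is L{e^(4*t)} = 1/(s - 4).
So (s^2 + 4*s - 6)Y = 1/(s - 4) + (-2*s - 3).
Solve for Y(s) and write it as one ratio of polynomials.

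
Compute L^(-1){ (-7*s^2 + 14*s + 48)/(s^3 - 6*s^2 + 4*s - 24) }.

Factor the denominator: s^3 - 6*s^2 + 4*s - 24 = (s - 6)*(s^2 + 4).
Partial fraction decomposition gives [-3/(s - 6)] + [-4*s/(s^2 + 4)] + [-10/(s^2 + 4)].
Invert each term: -3/(s - 6) ↔ -3e^(6t); -4·s/(s^2 + 4) ↔ -4cos(2t); -5·2/(s^2 + 4) ↔ -5sin(2t).

-3*exp(6*t) - 5*sin(2*t) - 4*cos(2*t)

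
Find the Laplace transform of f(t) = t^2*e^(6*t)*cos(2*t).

2*(s - 6)*(s^2 - 12*s + 24)/(s^2 - 12*s + 40)^3

L{cos(2t)} = s/(s^2 + 4).
Multiplying by e^(6t) shifts s → s - 6, so L{e^(6*t)*cos(2*t)} = (s - 6)/((s - 6)^2 + 4).
Then apply L{t^2·g(t)} = (-1)^2 d^2/ds^2[G(s)] with G(s) = (s - 6)/((s - 6)^2 + 4):
differentiating 2 times and applying the sign gives 2*(s - 6)*(s^2 - 12*s + 24)/(s^2 - 12*s + 40)^3.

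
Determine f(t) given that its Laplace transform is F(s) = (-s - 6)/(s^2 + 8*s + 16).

f(t) = -2*t*exp(-4*t) - exp(-4*t)

Factor the denominator: s^2 + 8*s + 16 = (s + 4)^2.
Partial fraction decomposition gives [-1/(s + 4)] + [-2/(s + 4)^2].
Invert each term: -1/(s + 4) ↔ -e^(-4t); -2/(s + 4)^2 ↔ -2t·e^(-4t).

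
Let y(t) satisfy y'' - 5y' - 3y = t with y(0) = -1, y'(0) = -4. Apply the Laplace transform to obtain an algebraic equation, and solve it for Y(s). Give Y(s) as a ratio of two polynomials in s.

Y(s) = (-s^3 + s^2 + 1)/(s^4 - 5*s^3 - 3*s^2)

Transform both sides with L{·}.
Using L{y''} = s^2 Y - s·y(0) - y'(0) and L{y'} = sY - y(0), with y(0) = -1, y'(0) = -4, the left side becomes (s^2 - 5*s - 3)Y - (-s + 1).
The right side is L{t} = s^(-2).
So (s^2 - 5*s - 3)Y = s^(-2) + (-s + 1).
Isolate Y and clear denominators.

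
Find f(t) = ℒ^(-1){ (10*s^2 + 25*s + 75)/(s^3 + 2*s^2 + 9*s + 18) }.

f(t) = 5*sin(3*t) + 5*cos(3*t) + 5*exp(-2*t)

Factor the denominator: s^3 + 2*s^2 + 9*s + 18 = (s + 2)*(s^2 + 9).
Partial fraction decomposition gives [5/(s + 2)] + [5*s/(s^2 + 9)] + [15/(s^2 + 9)].
Invert each term: 5/(s + 2) ↔ 5e^(-2t); 5·s/(s^2 + 9) ↔ 5cos(3t); 5·3/(s^2 + 9) ↔ 5sin(3t).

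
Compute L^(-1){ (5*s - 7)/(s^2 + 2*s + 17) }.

-3*exp(-t)*sin(4*t) + 5*exp(-t)*cos(4*t)

Complete the square in the denominator: s^2 + 2*s + 17 = (s + 1)^2 + 4^2.
Split the numerator to match: 5*s - 7 = 5·(s + 1) - 3·4.
Invert each term: 5·(s + 1)/((s + 1)^2 + 16) ↔ 5e^(-t)cos(4t); -3·4/((s + 1)^2 + 16) ↔ -3e^(-t)sin(4t).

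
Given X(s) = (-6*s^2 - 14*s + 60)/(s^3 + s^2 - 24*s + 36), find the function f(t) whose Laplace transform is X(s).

f(t) = -4*exp(3*t) - exp(2*t) - exp(-6*t)

Factor the denominator: s^3 + s^2 - 24*s + 36 = (s - 3)*(s - 2)*(s + 6).
Partial fraction decomposition gives [-1/(s + 6)] + [-1/(s - 2)] + [-4/(s - 3)].
Invert each term: -1/(s + 6) ↔ -e^(-6t); -1/(s - 2) ↔ -e^(2t); -4/(s - 3) ↔ -4e^(3t).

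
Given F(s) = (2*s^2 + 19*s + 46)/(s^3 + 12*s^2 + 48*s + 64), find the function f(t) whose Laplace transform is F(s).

f(t) = t^2*exp(-4*t) + 3*t*exp(-4*t) + 2*exp(-4*t)

Factor the denominator: s^3 + 12*s^2 + 48*s + 64 = (s + 4)^3.
Partial fraction decomposition gives [2/(s + 4)] + [3/(s + 4)^2] + [2/(s + 4)^3].
Invert each term: 2/(s + 4) ↔ 2e^(-4t); 3/(s + 4)^2 ↔ 3t·e^(-4t); 2/(s + 4)^3 ↔ (1)t^2·e^(-4t).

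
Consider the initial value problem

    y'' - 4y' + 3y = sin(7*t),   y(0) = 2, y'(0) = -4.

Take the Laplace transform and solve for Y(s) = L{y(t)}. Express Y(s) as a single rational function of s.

Laplace-transform each side.
The derivative rules (L{y''} = s^2 Y - s·y(0) - y'(0) and L{y'} = sY - y(0), with y(0) = 2, y'(0) = -4) turn the left side into (s^2 - 4*s + 3)Y - (2*s - 12).
The right side is L{sin(7*t)} = 7/(s^2 + 49).
So (s^2 - 4*s + 3)Y = 7/(s^2 + 49) + (2*s - 12).
Divide through and combine into a single rational function.

Y(s) = (2*s^3 - 12*s^2 + 98*s - 581)/(s^4 - 4*s^3 + 52*s^2 - 196*s + 147)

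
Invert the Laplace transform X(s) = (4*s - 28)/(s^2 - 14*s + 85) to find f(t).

f(t) = 4*exp(7*t)*cos(6*t)

Rewrite the denominator: s^2 - 14*s + 85 = (s - 7)^2 + 36.
The form in (s - 7) signals a first-shifting-theorem factor e^(7t).
Since L{cos(6t)} = s/(s^2 + 36), the inverse is exp(7*t)*cos(6*t), scaled by 4.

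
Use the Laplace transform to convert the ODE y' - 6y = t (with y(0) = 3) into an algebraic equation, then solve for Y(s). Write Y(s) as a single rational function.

Y(s) = (3*s^2 + 1)/(s^3 - 6*s^2)

Take the Laplace transform of both sides.
The derivative rules (L{y'} = sY - y(0) = sY - 3) turn the left side into (s - 6)Y - (3).
The right side is L{t} = s^(-2).
So (s - 6)Y = s^(-2) + (3).
Solve for Y(s) and write it as one ratio of polynomials.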